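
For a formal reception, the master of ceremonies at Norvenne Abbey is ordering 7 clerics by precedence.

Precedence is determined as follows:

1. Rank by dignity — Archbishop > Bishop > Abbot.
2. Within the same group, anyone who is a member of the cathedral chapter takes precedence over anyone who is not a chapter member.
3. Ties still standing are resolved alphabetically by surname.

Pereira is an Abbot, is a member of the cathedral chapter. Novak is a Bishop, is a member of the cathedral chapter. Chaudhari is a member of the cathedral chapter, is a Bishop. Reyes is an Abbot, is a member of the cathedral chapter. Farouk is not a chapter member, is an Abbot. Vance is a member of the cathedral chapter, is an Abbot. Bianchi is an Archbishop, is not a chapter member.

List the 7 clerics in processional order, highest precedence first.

Bianchi, Chaudhari, Novak, Pereira, Reyes, Vance, Farouk

By dignity: Bianchi (Archbishop); then Chaudhari and Novak (Bishop); then Pereira, Reyes, Vance and Farouk (Abbot).
Chaudhari and Novak are each a member of the cathedral chapter, so the next rule applies.
Among Chaudhari and Novak, alphabetically by surname: Chaudhari before Novak.
Among Pereira, Reyes, Vance and Farouk, a member of the cathedral chapter before not a chapter member: Pereira, Reyes and Vance (a member of the cathedral chapter) before Farouk (not a chapter member).
Among Pereira, Reyes and Vance, alphabetically by surname: Pereira before Reyes before Vance.
Full order: Bianchi, Chaudhari, Novak, Pereira, Reyes, Vance, Farouk.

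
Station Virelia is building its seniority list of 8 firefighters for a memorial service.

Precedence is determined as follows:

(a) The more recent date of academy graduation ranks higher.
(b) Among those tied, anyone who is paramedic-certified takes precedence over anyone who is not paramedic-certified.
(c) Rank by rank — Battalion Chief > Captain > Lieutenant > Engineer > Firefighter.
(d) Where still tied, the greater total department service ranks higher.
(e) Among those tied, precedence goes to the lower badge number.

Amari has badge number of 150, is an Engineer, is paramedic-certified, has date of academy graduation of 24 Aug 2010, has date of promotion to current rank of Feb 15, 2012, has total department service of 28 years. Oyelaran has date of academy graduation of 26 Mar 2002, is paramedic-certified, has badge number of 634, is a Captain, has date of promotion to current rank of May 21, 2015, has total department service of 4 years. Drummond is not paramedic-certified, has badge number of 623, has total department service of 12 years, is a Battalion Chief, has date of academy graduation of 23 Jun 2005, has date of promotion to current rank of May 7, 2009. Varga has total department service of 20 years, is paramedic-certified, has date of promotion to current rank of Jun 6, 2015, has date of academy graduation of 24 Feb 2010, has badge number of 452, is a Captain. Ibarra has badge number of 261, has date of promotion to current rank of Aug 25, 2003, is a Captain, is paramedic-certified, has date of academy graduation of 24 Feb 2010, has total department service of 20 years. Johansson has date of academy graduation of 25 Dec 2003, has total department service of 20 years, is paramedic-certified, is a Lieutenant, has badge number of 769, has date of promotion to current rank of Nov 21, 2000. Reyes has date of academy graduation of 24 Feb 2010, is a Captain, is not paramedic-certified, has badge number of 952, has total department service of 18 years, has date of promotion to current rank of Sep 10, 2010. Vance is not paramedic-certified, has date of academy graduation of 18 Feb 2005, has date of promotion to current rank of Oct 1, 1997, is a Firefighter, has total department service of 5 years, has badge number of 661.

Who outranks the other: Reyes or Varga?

By date of academy graduation (later first): Amari (24 Aug 2010); then Ibarra, Varga and Reyes (each 24 Feb 2010); then Drummond (23 Jun 2005); then Vance (18 Feb 2005); then Johansson (25 Dec 2003); then Oyelaran (26 Mar 2002).
Among Ibarra, Varga and Reyes, paramedic-certified before not paramedic-certified: Ibarra and Varga (paramedic-certified) before Reyes (not paramedic-certified).
Ibarra and Varga are each Captain, so the next rule applies.
Ibarra and Varga both have total department service 20 years, so the next rule applies.
Among Ibarra and Varga, by badge number (lower first): Ibarra (261) before Varga (452).
So Varga takes precedence.

Varga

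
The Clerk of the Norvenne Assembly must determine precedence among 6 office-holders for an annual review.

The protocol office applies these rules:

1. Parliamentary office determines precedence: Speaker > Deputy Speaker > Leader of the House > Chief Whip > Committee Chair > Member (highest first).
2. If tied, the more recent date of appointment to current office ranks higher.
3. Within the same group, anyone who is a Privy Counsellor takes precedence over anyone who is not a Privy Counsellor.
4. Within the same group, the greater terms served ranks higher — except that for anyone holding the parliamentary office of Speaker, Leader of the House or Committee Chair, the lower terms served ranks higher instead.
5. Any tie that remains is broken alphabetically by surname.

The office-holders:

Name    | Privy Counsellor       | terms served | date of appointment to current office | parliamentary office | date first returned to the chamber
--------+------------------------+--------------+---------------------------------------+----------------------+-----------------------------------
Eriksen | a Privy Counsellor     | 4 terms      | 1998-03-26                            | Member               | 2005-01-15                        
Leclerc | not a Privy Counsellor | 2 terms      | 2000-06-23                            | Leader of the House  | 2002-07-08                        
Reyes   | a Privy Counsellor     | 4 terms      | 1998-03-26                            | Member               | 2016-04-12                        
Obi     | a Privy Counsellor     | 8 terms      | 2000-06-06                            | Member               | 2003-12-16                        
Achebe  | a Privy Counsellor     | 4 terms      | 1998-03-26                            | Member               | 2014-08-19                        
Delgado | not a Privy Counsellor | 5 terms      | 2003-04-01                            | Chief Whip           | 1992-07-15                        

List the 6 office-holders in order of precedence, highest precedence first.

Leclerc, Delgado, Obi, Achebe, Eriksen, Reyes

By parliamentary office: Leclerc (Leader of the House); then Delgado (Chief Whip); then Obi, Achebe, Eriksen and Reyes (Member).
Among Obi, Achebe, Eriksen and Reyes, by date of appointment to current office (later first): Obi (2000-06-06) before Achebe, Eriksen and Reyes (1998-03-26).
Achebe, Eriksen and Reyes are each a Privy Counsellor, so the next rule applies.
Achebe, Eriksen and Reyes all have terms served 4 terms, so the next rule applies.
Among Achebe, Eriksen and Reyes, alphabetically by surname: Achebe before Eriksen before Reyes.
Full order: Leclerc, Delgado, Obi, Achebe, Eriksen, Reyes.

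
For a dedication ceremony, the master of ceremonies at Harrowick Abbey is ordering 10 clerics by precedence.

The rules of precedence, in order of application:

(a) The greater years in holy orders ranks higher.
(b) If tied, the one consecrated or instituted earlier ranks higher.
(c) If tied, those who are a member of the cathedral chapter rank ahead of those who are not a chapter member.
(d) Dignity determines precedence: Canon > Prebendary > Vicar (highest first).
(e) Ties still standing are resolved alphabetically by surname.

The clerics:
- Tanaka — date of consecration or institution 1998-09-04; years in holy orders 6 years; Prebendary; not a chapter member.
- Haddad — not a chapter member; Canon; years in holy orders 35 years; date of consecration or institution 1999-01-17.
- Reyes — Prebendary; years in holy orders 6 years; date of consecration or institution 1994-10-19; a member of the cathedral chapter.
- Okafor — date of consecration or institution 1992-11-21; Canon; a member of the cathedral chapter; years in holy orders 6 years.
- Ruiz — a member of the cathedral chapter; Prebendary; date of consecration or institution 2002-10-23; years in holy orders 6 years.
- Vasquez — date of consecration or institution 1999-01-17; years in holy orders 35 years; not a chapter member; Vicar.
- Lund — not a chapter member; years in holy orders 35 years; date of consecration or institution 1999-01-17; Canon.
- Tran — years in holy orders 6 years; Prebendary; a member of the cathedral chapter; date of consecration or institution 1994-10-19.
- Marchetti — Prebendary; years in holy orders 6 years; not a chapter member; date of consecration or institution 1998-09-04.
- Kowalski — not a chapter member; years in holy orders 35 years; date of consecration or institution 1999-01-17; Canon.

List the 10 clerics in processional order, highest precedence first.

By years in holy orders (higher first): Haddad, Kowalski, Lund and Vasquez (each 35 years); then Okafor, Reyes, Tran, Marchetti, Tanaka and Ruiz (each 6 years).
Haddad, Kowalski, Lund and Vasquez all have date of consecration or institution 1999-01-17, so the next rule applies.
Haddad, Kowalski, Lund and Vasquez are each not a chapter member, so the next rule applies.
Among Haddad, Kowalski, Lund and Vasquez, by dignity: Haddad, Kowalski and Lund (Canon) before Vasquez (Vicar).
Among Haddad, Kowalski and Lund, alphabetically by surname: Haddad before Kowalski before Lund.
Among Okafor, Reyes, Tran, Marchetti, Tanaka and Ruiz, by date of consecration or institution (earlier first): Okafor (1992-11-21) before Reyes and Tran (1994-10-19) before Marchetti and Tanaka (1998-09-04) before Ruiz (2002-10-23).
Reyes and Tran are each a member of the cathedral chapter, so the next rule applies.
Reyes and Tran are each Prebendary, so the next rule applies.
Among Reyes and Tran, alphabetically by surname: Reyes before Tran.
Marchetti and Tanaka are each not a chapter member, so the next rule applies.
Marchetti and Tanaka are each Prebendary, so the next rule applies.
Among Marchetti and Tanaka, alphabetically by surname: Marchetti before Tanaka.
Full order: Haddad, Kowalski, Lund, Vasquez, Okafor, Reyes, Tran, Marchetti, Tanaka, Ruiz.

Haddad, Kowalski, Lund, Vasquez, Okafor, Reyes, Tran, Marchetti, Tanaka, Ruiz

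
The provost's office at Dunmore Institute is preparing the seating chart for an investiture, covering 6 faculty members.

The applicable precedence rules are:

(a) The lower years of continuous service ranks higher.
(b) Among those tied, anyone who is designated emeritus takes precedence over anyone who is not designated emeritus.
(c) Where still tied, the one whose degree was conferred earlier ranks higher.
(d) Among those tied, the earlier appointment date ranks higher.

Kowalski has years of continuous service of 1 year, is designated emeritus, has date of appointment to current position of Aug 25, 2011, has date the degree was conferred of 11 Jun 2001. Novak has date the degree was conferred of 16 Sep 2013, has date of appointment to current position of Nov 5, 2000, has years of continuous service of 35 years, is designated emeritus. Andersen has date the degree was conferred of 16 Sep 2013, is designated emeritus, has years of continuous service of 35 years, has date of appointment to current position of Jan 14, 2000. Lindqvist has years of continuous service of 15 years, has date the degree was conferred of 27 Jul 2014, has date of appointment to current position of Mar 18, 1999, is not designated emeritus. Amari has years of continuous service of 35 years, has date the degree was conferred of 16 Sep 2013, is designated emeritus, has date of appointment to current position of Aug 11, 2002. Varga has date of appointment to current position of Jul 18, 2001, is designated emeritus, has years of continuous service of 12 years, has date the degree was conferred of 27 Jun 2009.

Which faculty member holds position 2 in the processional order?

Varga

By years of continuous service (lower first): Kowalski (1 year); then Varga (12 years); then Lindqvist (15 years); then Andersen, Novak and Amari (each 35 years).
Andersen, Novak and Amari are each designated emeritus, so the next rule applies.
Andersen, Novak and Amari all have date the degree was conferred 16 Sep 2013, so the next rule applies.
Among Andersen, Novak and Amari, by date of appointment to current position (earlier first): Andersen (Jan 14, 2000) before Novak (Nov 5, 2000) before Amari (Aug 11, 2002).
Order: Kowalski, Varga, Lindqvist, Andersen, Novak, Amari.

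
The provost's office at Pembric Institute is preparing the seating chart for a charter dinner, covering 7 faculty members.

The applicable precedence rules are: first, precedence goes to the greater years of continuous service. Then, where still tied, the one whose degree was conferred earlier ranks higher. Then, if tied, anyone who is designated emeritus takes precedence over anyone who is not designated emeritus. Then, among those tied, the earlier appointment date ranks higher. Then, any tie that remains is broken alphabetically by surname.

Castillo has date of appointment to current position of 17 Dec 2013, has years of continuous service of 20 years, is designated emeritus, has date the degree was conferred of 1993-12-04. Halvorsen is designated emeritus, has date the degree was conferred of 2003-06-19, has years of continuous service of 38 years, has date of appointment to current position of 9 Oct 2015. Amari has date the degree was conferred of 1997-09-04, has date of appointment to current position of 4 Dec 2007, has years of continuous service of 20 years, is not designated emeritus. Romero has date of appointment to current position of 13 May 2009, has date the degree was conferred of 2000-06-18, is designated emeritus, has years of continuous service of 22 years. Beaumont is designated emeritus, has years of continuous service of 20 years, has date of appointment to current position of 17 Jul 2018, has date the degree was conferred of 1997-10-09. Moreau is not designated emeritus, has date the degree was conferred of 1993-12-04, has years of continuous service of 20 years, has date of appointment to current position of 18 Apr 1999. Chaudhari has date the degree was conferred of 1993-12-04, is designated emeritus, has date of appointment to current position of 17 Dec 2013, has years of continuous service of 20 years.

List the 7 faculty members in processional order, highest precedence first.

Halvorsen, Romero, Castillo, Chaudhari, Moreau, Amari, Beaumont

By years of continuous service (higher first): Halvorsen (38 years); then Romero (22 years); then Castillo, Chaudhari, Moreau, Amari and Beaumont (each 20 years).
Among Castillo, Chaudhari, Moreau, Amari and Beaumont, by date the degree was conferred (earlier first): Castillo, Chaudhari and Moreau (1993-12-04) before Amari (1997-09-04) before Beaumont (1997-10-09).
Among Castillo, Chaudhari and Moreau, designated emeritus before not designated emeritus: Castillo and Chaudhari (designated emeritus) before Moreau (not designated emeritus).
Castillo and Chaudhari both have date of appointment to current position 17 Dec 2013, so the next rule applies.
Among Castillo and Chaudhari, alphabetically by surname: Castillo before Chaudhari.
Full order: Halvorsen, Romero, Castillo, Chaudhari, Moreau, Amari, Beaumont.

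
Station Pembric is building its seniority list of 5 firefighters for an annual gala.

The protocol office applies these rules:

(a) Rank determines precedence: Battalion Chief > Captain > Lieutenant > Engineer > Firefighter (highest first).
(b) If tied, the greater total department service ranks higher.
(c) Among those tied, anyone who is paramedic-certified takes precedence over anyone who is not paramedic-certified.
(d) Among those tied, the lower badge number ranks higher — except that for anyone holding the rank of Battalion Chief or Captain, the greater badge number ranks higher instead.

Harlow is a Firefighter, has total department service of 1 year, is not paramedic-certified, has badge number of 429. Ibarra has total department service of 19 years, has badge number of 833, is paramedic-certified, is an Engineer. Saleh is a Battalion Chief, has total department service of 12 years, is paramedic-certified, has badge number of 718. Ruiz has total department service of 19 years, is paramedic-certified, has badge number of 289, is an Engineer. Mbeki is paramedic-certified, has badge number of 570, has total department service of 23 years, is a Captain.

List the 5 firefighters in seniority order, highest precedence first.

Saleh, Mbeki, Ruiz, Ibarra, Harlow

By rank: Saleh (Battalion Chief); then Mbeki (Captain); then Ruiz and Ibarra (Engineer); then Harlow (Firefighter).
Ruiz and Ibarra both have total department service 19 years, so the next rule applies.
Ruiz and Ibarra are each paramedic-certified, so the next rule applies.
Among Ruiz and Ibarra, by badge number (lower first): Ruiz (289) before Ibarra (833).
Full order: Saleh, Mbeki, Ruiz, Ibarra, Harlow.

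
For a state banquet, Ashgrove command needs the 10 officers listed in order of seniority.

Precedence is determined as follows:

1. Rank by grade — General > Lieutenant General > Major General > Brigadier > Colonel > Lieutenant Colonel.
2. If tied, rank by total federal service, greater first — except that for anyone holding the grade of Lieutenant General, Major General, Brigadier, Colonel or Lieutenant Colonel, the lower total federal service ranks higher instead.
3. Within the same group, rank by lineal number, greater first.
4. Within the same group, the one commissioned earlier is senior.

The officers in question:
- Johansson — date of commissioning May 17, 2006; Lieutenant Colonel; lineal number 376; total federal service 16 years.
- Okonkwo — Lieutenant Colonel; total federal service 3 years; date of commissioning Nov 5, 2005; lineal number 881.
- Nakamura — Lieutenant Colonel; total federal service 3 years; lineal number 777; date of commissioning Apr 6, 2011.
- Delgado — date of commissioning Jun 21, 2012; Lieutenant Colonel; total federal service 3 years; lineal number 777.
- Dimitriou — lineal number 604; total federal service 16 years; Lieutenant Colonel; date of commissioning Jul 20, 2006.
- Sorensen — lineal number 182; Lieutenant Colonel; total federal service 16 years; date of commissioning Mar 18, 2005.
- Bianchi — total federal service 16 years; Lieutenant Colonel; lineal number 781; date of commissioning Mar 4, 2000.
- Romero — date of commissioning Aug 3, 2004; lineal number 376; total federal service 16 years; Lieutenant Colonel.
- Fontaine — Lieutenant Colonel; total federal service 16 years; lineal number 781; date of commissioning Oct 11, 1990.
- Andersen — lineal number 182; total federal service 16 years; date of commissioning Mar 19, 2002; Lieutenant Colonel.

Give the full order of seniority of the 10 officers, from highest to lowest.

By grade: Okonkwo, Nakamura, Delgado, Fontaine, Bianchi, Dimitriou, Romero, Johansson, Andersen and Sorensen (Lieutenant Colonel).
Among Okonkwo, Nakamura, Delgado, Fontaine, Bianchi, Dimitriou, Romero, Johansson, Andersen and Sorensen, by total federal service (lower first) (reversed rule for this group): Okonkwo, Nakamura and Delgado (3 years) before Fontaine, Bianchi, Dimitriou, Romero, Johansson, Andersen and Sorensen (16 years).
Among Okonkwo, Nakamura and Delgado, by lineal number (higher first): Okonkwo (881) before Nakamura and Delgado (777).
Among Nakamura and Delgado, by date of commissioning (earlier first): Nakamura (Apr 6, 2011) before Delgado (Jun 21, 2012).
Among Fontaine, Bianchi, Dimitriou, Romero, Johansson, Andersen and Sorensen, by lineal number (higher first): Fontaine and Bianchi (781) before Dimitriou (604) before Romero and Johansson (376) before Andersen and Sorensen (182).
Among Fontaine and Bianchi, by date of commissioning (earlier first): Fontaine (Oct 11, 1990) before Bianchi (Mar 4, 2000).
Among Romero and Johansson, by date of commissioning (earlier first): Romero (Aug 3, 2004) before Johansson (May 17, 2006).
Among Andersen and Sorensen, by date of commissioning (earlier first): Andersen (Mar 19, 2002) before Sorensen (Mar 18, 2005).
Full order: Okonkwo, Nakamura, Delgado, Fontaine, Bianchi, Dimitriou, Romero, Johansson, Andersen, Sorensen.

Okonkwo, Nakamura, Delgado, Fontaine, Bianchi, Dimitriou, Romero, Johansson, Andersen, Sorensen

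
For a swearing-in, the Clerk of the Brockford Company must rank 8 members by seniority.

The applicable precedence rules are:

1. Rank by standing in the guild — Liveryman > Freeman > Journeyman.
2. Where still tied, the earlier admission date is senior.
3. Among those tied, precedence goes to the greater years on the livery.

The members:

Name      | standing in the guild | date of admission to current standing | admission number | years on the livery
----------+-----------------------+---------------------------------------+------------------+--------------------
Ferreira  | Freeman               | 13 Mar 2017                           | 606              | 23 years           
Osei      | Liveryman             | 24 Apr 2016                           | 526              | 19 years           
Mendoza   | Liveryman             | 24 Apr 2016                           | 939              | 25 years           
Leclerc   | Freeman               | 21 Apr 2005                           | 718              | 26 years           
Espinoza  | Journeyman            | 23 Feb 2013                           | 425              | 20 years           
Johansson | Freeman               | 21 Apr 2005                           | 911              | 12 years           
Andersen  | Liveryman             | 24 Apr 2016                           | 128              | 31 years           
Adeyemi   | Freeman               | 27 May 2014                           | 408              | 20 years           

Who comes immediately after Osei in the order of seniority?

Leclerc

By standing in the guild: Andersen, Mendoza and Osei (Liveryman); then Leclerc, Johansson, Adeyemi and Ferreira (Freeman); then Espinoza (Journeyman).
Andersen, Mendoza and Osei all have date of admission to current standing 24 Apr 2016, so the next rule applies.
Among Andersen, Mendoza and Osei, by years on the livery (higher first): Andersen (31 years) before Mendoza (25 years) before Osei (19 years).
Among Leclerc, Johansson, Adeyemi and Ferreira, by date of admission to current standing (earlier first): Leclerc and Johansson (21 Apr 2005) before Adeyemi (27 May 2014) before Ferreira (13 Mar 2017).
Among Leclerc and Johansson, by years on the livery (higher first): Leclerc (26 years) before Johansson (12 years).
Order: Andersen, Mendoza, Osei, Leclerc, Johansson, Adeyemi, Ferreira, Espinoza.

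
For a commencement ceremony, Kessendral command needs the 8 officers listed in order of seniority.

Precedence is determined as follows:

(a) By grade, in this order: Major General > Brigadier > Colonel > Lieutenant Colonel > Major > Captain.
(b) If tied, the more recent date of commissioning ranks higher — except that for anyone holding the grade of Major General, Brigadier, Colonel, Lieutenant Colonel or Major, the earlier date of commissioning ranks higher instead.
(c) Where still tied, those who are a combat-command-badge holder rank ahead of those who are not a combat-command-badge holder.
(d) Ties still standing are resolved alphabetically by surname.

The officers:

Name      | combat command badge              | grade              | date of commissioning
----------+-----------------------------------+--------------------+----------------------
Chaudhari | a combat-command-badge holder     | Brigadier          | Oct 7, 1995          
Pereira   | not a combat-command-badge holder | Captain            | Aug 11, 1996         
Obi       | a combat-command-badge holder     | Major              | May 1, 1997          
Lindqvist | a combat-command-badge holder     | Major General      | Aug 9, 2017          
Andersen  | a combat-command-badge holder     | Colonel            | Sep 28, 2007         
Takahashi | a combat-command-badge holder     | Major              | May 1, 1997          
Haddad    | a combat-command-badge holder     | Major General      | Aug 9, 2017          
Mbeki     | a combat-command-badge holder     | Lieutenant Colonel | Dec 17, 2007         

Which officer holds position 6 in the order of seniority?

Obi

By grade: Haddad and Lindqvist (Major General); then Chaudhari (Brigadier); then Andersen (Colonel); then Mbeki (Lieutenant Colonel); then Obi and Takahashi (Major); then Pereira (Captain).
Haddad and Lindqvist both have date of commissioning Aug 9, 2017, so the next rule applies.
Haddad and Lindqvist are each a combat-command-badge holder, so the next rule applies.
Among Haddad and Lindqvist, alphabetically by surname: Haddad before Lindqvist.
Obi and Takahashi both have date of commissioning May 1, 1997, so the next rule applies.
Obi and Takahashi are each a combat-command-badge holder, so the next rule applies.
Among Obi and Takahashi, alphabetically by surname: Obi before Takahashi.
Order: Haddad, Lindqvist, Chaudhari, Andersen, Mbeki, Obi, Takahashi, Pereira.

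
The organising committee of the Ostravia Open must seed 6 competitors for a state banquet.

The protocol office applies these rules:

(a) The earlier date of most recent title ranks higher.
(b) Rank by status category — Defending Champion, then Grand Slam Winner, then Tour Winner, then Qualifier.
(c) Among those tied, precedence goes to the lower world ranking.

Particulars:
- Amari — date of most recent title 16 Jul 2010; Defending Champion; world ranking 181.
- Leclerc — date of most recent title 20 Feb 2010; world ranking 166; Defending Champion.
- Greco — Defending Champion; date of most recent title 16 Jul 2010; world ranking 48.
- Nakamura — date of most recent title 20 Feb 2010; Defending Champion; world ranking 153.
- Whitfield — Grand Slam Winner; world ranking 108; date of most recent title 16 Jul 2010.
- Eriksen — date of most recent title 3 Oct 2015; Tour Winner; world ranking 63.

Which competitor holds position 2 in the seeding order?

Leclerc

By date of most recent title (earlier first): Nakamura and Leclerc (both 20 Feb 2010); then Greco, Amari and Whitfield (each 16 Jul 2010); then Eriksen (3 Oct 2015).
Nakamura and Leclerc are each Defending Champion, so the next rule applies.
Among Nakamura and Leclerc, by world ranking (lower first): Nakamura (153) before Leclerc (166).
Among Greco, Amari and Whitfield, by status category: Greco and Amari (Defending Champion) before Whitfield (Grand Slam Winner).
Among Greco and Amari, by world ranking (lower first): Greco (48) before Amari (181).
Order: Nakamura, Leclerc, Greco, Amari, Whitfield, Eriksen.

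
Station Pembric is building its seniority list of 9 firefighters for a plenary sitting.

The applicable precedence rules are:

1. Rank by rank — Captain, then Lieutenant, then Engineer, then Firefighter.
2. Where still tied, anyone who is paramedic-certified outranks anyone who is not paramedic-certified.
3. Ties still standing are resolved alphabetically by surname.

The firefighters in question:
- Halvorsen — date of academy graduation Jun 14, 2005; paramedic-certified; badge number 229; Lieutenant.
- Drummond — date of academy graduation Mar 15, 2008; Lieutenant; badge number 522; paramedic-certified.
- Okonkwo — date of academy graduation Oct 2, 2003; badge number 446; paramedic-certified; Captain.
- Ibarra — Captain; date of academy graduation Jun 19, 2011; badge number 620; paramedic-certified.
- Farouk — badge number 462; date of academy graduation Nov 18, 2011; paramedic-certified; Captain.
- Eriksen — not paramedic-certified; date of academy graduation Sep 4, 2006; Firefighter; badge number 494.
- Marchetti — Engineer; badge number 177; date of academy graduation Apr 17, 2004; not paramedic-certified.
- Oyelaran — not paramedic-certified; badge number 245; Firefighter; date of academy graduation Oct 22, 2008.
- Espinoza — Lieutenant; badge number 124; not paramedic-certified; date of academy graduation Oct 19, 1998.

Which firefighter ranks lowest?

Oyelaran

By rank: Farouk, Ibarra and Okonkwo (Captain); then Drummond, Halvorsen and Espinoza (Lieutenant); then Marchetti (Engineer); then Eriksen and Oyelaran (Firefighter).
Farouk, Ibarra and Okonkwo are each paramedic-certified, so the next rule applies.
Among Farouk, Ibarra and Okonkwo, alphabetically by surname: Farouk before Ibarra before Okonkwo.
Among Drummond, Halvorsen and Espinoza, paramedic-certified before not paramedic-certified: Drummond and Halvorsen (paramedic-certified) before Espinoza (not paramedic-certified).
Among Drummond and Halvorsen, alphabetically by surname: Drummond before Halvorsen.
Eriksen and Oyelaran are each not paramedic-certified, so the next rule applies.
Among Eriksen and Oyelaran, alphabetically by surname: Eriksen before Oyelaran.
Order: Farouk, Ibarra, Okonkwo, Drummond, Halvorsen, Espinoza, Marchetti, Eriksen, Oyelaran.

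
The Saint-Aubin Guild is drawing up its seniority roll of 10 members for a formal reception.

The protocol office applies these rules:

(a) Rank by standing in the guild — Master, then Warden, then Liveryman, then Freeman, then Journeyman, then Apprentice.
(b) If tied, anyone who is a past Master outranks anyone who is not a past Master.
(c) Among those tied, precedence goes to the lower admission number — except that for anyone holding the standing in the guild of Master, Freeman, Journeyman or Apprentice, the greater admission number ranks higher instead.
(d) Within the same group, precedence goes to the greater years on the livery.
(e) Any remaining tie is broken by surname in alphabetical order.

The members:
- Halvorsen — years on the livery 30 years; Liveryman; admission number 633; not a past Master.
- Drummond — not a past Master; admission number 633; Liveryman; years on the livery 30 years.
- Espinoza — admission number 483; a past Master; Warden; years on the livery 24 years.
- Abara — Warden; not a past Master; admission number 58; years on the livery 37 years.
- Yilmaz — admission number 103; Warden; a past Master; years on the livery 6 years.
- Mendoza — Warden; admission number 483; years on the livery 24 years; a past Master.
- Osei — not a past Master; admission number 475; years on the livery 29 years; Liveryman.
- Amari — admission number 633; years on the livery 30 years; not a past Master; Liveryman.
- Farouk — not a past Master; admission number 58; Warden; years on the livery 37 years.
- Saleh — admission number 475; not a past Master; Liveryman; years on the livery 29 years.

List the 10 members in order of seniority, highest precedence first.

Yilmaz, Espinoza, Mendoza, Abara, Farouk, Osei, Saleh, Amari, Drummond, Halvorsen

By standing in the guild: Yilmaz, Espinoza, Mendoza, Abara and Farouk (Warden); then Osei, Saleh, Amari, Drummond and Halvorsen (Liveryman).
Among Yilmaz, Espinoza, Mendoza, Abara and Farouk, a past Master before not a past Master: Yilmaz, Espinoza and Mendoza (a past Master) before Abara and Farouk (not a past Master).
Among Yilmaz, Espinoza and Mendoza, by admission number (lower first): Yilmaz (103) before Espinoza and Mendoza (483).
Espinoza and Mendoza both have years on the livery 24 years, so the next rule applies.
Among Espinoza and Mendoza, alphabetically by surname: Espinoza before Mendoza.
Abara and Farouk both have admission number 58, so the next rule applies.
Abara and Farouk both have years on the livery 37 years, so the next rule applies.
Among Abara and Farouk, alphabetically by surname: Abara before Farouk.
Osei, Saleh, Amari, Drummond and Halvorsen are each not a past Master, so the next rule applies.
Among Osei, Saleh, Amari, Drummond and Halvorsen, by admission number (lower first): Osei and Saleh (475) before Amari, Drummond and Halvorsen (633).
Osei and Saleh both have years on the livery 29 years, so the next rule applies.
Among Osei and Saleh, alphabetically by surname: Osei before Saleh.
Amari, Drummond and Halvorsen all have years on the livery 30 years, so the next rule applies.
Among Amari, Drummond and Halvorsen, alphabetically by surname: Amari before Drummond before Halvorsen.
Full order: Yilmaz, Espinoza, Mendoza, Abara, Farouk, Osei, Saleh, Amari, Drummond, Halvorsen.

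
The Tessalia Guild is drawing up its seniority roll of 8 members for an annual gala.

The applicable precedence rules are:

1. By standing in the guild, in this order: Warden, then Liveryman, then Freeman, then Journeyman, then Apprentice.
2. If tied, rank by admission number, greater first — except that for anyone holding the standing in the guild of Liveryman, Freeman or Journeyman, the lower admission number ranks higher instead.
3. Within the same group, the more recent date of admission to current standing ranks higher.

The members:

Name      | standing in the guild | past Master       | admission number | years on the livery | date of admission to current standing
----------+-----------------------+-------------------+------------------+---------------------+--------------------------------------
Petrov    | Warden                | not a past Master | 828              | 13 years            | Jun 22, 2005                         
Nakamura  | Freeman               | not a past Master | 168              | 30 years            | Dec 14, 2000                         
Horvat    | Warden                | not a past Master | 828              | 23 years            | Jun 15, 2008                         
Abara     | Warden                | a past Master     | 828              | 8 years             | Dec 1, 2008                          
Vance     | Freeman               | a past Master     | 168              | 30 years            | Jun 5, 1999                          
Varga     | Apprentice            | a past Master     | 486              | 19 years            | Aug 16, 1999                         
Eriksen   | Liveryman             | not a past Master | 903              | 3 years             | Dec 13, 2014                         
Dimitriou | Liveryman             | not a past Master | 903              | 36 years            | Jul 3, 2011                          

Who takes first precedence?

Abara

By standing in the guild: Abara, Horvat and Petrov (Warden); then Eriksen and Dimitriou (Liveryman); then Nakamura and Vance (Freeman); then Varga (Apprentice).
Abara, Horvat and Petrov all have admission number 828, so the next rule applies.
Among Abara, Horvat and Petrov, by date of admission to current standing (later first): Abara (Dec 1, 2008) before Horvat (Jun 15, 2008) before Petrov (Jun 22, 2005).
Eriksen and Dimitriou both have admission number 903, so the next rule applies.
Among Eriksen and Dimitriou, by date of admission to current standing (later first): Eriksen (Dec 13, 2014) before Dimitriou (Jul 3, 2011).
Nakamura and Vance both have admission number 168, so the next rule applies.
Among Nakamura and Vance, by date of admission to current standing (later first): Nakamura (Dec 14, 2000) before Vance (Jun 5, 1999).
Order: Abara, Horvat, Petrov, Eriksen, Dimitriou, Nakamura, Vance, Varga.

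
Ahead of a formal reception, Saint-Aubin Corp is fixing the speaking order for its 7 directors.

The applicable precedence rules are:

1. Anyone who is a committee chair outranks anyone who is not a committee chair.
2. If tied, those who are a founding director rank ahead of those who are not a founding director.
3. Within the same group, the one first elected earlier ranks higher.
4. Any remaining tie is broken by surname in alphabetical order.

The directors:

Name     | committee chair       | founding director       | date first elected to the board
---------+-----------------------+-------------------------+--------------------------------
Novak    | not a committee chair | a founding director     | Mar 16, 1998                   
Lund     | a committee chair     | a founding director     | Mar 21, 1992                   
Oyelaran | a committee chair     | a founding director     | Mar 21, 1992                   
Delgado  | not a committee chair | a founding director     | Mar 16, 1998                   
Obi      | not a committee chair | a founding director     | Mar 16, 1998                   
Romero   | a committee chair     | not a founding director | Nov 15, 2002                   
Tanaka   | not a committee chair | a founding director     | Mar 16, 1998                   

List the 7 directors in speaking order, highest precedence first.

By the first rule: Lund, Oyelaran and Romero (each a committee chair); then Delgado, Novak, Obi and Tanaka (each not a committee chair).
Among Lund, Oyelaran and Romero, a founding director before not a founding director: Lund and Oyelaran (a founding director) before Romero (not a founding director).
Lund and Oyelaran both have date first elected to the board Mar 21, 1992, so the next rule applies.
Among Lund and Oyelaran, alphabetically by surname: Lund before Oyelaran.
Delgado, Novak, Obi and Tanaka are each a founding director, so the next rule applies.
Delgado, Novak, Obi and Tanaka all have date first elected to the board Mar 16, 1998, so the next rule applies.
Among Delgado, Novak, Obi and Tanaka, alphabetically by surname: Delgado before Novak before Obi before Tanaka.
Full order: Lund, Oyelaran, Romero, Delgado, Novak, Obi, Tanaka.

Lund, Oyelaran, Romero, Delgado, Novak, Obi, Tanaka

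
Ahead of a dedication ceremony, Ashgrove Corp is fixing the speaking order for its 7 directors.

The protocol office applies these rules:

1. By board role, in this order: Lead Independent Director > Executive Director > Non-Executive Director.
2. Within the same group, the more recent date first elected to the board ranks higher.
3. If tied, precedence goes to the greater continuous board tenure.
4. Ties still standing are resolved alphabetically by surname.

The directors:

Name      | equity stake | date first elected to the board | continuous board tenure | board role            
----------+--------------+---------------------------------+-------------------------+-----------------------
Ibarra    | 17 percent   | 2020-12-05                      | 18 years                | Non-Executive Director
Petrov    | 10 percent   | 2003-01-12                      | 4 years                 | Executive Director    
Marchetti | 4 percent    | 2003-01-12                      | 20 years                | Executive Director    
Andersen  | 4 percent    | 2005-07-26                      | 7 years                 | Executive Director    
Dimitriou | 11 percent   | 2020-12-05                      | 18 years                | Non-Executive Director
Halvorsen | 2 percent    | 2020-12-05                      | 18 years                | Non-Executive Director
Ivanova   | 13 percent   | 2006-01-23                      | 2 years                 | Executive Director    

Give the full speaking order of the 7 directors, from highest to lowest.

Ivanova, Andersen, Marchetti, Petrov, Dimitriou, Halvorsen, Ibarra

By board role: Ivanova, Andersen, Marchetti and Petrov (Executive Director); then Dimitriou, Halvorsen and Ibarra (Non-Executive Director).
Among Ivanova, Andersen, Marchetti and Petrov, by date first elected to the board (later first): Ivanova (2006-01-23) before Andersen (2005-07-26) before Marchetti and Petrov (2003-01-12).
Among Marchetti and Petrov, by continuous board tenure (higher first): Marchetti (20 years) before Petrov (4 years).
Dimitriou, Halvorsen and Ibarra all have date first elected to the board 2020-12-05, so the next rule applies.
Dimitriou, Halvorsen and Ibarra all have continuous board tenure 18 years, so the next rule applies.
Among Dimitriou, Halvorsen and Ibarra, alphabetically by surname: Dimitriou before Halvorsen before Ibarra.
Full order: Ivanova, Andersen, Marchetti, Petrov, Dimitriou, Halvorsen, Ibarra.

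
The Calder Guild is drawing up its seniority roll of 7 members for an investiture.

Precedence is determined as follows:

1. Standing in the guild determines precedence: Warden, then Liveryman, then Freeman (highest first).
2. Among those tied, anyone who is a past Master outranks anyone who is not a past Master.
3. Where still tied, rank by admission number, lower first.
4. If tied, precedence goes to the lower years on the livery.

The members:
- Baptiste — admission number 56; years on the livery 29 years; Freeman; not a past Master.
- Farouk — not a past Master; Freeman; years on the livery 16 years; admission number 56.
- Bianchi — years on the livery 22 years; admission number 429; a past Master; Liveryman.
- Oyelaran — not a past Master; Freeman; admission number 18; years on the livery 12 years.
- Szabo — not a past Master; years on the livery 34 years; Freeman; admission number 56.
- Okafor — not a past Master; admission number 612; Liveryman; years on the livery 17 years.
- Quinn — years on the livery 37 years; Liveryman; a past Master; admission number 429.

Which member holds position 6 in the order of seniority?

Baptiste

By standing in the guild: Bianchi, Quinn and Okafor (Liveryman); then Oyelaran, Farouk, Baptiste and Szabo (Freeman).
Among Bianchi, Quinn and Okafor, a past Master before not a past Master: Bianchi and Quinn (a past Master) before Okafor (not a past Master).
Bianchi and Quinn both have admission number 429, so the next rule applies.
Among Bianchi and Quinn, by years on the livery (lower first): Bianchi (22 years) before Quinn (37 years).
Oyelaran, Farouk, Baptiste and Szabo are each not a past Master, so the next rule applies.
Among Oyelaran, Farouk, Baptiste and Szabo, by admission number (lower first): Oyelaran (18) before Farouk, Baptiste and Szabo (56).
Among Farouk, Baptiste and Szabo, by years on the livery (lower first): Farouk (16 years) before Baptiste (29 years) before Szabo (34 years).
Order: Bianchi, Quinn, Okafor, Oyelaran, Farouk, Baptiste, Szabo.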